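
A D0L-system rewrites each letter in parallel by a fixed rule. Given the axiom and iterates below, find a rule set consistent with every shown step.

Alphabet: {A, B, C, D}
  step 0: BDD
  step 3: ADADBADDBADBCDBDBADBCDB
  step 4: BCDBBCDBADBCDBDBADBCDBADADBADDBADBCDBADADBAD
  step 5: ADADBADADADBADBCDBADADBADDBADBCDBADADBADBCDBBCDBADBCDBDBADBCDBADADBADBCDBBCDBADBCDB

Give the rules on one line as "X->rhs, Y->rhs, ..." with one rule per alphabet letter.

  step 4 ⇒ step 5: BCDBBCDBADBCDBDBADBCDBADADBADDBADBCDBADADBAD ⇒ AD·A·DB·AD·AD·A·DB·AD·BC·DB·AD·A·DB·AD·DB·AD·BC·DB·AD·A·DB·AD·BC·DB·BC·DB·AD·BC·DB·DB·AD·BC·DB·AD·A·DB·AD·BC·DB·BC·DB·AD·BC·DB
    A ↦ BC
    B ↦ AD
    C ↦ A
    D ↦ DB

A->BC, B->AD, C->A, D->DB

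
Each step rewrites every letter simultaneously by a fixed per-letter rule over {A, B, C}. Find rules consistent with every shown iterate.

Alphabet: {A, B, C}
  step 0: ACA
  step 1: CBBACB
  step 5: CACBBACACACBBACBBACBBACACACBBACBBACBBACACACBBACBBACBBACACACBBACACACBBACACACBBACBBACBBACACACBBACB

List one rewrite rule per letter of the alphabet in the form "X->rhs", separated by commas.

  step 0 ⇒ step 1: ACA ⇒ CB·BA·CB
    A ↦ CB
    C ↦ BA
    B ↦ CA  (constrained at step 1)

A->CB, B->CA, C->BA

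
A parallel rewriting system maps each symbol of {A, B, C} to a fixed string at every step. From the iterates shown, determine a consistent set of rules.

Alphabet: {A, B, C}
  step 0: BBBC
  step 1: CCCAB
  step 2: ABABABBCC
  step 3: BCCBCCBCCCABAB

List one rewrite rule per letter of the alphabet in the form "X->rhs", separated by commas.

  step 2 ⇒ step 3: ABABABBCC ⇒ BC·C·BC·C·BC·C·C·AB·AB
    A ↦ BC
    B ↦ C
    C ↦ AB

A->BC, B->C, C->AB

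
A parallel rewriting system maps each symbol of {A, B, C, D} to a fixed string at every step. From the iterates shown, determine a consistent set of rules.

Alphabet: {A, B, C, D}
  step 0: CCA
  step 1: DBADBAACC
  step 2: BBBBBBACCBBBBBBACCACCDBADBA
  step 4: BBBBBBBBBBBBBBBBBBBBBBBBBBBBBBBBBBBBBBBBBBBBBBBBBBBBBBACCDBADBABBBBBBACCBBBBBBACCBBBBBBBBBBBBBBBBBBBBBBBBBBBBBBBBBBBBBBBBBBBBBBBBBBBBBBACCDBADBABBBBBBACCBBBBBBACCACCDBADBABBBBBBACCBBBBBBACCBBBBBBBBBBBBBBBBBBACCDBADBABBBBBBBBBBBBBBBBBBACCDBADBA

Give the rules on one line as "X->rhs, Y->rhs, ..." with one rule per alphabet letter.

A->ACC, B->BBB, C->DBA, D->BBB

  step 1 ⇒ step 2: DBADBAACC ⇒ BBB·BBB·ACC·BBB·BBB·ACC·ACC·DBA·DBA
    A ↦ ACC
    B ↦ BBB
    C ↦ DBA
    D ↦ BBB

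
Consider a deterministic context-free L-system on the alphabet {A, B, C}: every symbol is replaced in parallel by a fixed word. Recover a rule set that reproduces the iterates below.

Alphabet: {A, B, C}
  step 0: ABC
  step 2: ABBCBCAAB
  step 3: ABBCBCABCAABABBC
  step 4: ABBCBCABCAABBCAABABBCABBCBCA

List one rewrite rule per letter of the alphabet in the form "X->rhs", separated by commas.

A->AB, B->BC, C->A

  step 3 ⇒ step 4: ABBCBCABCAABABBC ⇒ AB·BC·BC·A·BC·A·AB·BC·A·AB·AB·BC·AB·BC·BC·A
    A ↦ AB
    B ↦ BC
    C ↦ A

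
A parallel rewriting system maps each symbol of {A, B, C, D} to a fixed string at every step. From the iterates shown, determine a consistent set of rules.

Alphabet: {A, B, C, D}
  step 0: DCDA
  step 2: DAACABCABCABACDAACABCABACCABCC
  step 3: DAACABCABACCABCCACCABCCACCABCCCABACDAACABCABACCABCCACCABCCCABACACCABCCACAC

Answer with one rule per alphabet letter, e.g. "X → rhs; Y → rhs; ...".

  step 2 ⇒ step 3: DAACABCABCABACDAACABCABACCABCC ⇒ DAA·CAB·CAB·AC·CAB·CC·AC·CAB·CC·AC·CAB·CC·CAB·AC·DAA·CAB·CAB·AC·CAB·CC·AC·CAB·CC·CAB·AC·AC·CAB·CC·AC·AC
    A ↦ CAB
    B ↦ CC
    C ↦ AC
    D ↦ DAA

A->CAB, B->CC, C->AC, D->DAA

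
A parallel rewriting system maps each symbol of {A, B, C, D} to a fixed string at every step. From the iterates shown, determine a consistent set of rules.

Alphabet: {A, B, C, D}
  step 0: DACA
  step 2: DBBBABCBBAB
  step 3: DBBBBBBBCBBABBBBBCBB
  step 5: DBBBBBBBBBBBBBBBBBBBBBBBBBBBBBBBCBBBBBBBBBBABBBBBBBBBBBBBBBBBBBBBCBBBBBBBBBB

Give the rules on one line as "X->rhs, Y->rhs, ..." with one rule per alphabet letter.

  step 2 ⇒ step 3: DBBBABCBBAB ⇒ DB·BB·BB·BB·C·BB·AB·BB·BB·C·BB
    A ↦ C
    B ↦ BB
    C ↦ AB
    D ↦ DB

A->C, B->BB, C->AB, D->DB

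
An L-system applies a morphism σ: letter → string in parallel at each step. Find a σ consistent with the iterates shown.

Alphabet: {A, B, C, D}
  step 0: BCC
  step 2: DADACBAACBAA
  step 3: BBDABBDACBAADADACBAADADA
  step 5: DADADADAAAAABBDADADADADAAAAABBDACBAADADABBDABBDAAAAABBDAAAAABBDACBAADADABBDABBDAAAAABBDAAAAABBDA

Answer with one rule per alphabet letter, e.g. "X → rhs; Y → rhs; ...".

A->DA, B->AA, C->CB, D->BB

  step 2 ⇒ step 3: DADACBAACBAA ⇒ BB·DA·BB·DA·CB·AA·DA·DA·CB·AA·DA·DA
    A ↦ DA
    B ↦ AA
    C ↦ CB
    D ↦ BB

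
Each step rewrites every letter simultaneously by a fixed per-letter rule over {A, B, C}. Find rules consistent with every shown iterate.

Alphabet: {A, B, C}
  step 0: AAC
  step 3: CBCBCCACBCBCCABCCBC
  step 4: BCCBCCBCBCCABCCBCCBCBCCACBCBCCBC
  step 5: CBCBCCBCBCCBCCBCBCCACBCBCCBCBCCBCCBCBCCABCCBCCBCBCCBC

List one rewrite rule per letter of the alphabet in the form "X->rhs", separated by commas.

A->CA, B->C, C->BC

  step 4 ⇒ step 5: BCCBCCBCBCCABCCBCCBCBCCACBCBCCBC ⇒ C·BC·BC·C·BC·BC·C·BC·C·BC·BC·CA·C·BC·BC·C·BC·BC·C·BC·C·BC·BC·CA·BC·C·BC·C·BC·BC·C·BC
    A ↦ CA
    B ↦ C
    C ↦ BC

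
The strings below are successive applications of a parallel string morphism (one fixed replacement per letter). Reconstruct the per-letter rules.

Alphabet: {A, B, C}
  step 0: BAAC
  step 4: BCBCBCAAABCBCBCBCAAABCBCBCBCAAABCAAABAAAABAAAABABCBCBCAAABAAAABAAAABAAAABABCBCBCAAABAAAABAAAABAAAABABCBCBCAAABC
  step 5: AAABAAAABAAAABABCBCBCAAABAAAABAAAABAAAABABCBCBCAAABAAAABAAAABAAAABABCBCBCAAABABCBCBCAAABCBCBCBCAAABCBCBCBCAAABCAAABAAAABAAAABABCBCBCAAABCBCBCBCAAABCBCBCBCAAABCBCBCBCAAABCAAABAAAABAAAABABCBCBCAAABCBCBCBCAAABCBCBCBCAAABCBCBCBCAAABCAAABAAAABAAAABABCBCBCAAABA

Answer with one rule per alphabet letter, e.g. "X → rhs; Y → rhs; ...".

A->BC, B->AAA, C->BA

  step 4 ⇒ step 5: BCBCBCAAABCBCBCBCAAABCBCBCBCAAABCAAABAAAABAAAABABCBCBCAAABAAAABAAAABAAAABABCBCBCAAABAAAABAAAABAAAABABCBCBCAAABC ⇒ AAA·BA·AAA·BA·AAA·BA·BC·BC·BC·AAA·BA·AAA·BA·AAA·BA·AAA·BA·BC·BC·BC·AAA·BA·AAA·BA·AAA·BA·AAA·BA·BC·BC·BC·AAA·BA·BC·BC·BC·AAA·BC·BC·BC·BC·AAA·BC·BC·BC·BC·AAA·BC·AAA·BA·AAA·BA·AAA·BA·BC·BC·BC·AAA·BC·BC·BC·BC·AAA·BC·BC·BC·BC·AAA·BC·BC·BC·BC·AAA·BC·AAA·BA·AAA·BA·AAA·BA·BC·BC·BC·AAA·BC·BC·BC·BC·AAA·BC·BC·BC·BC·AAA·BC·BC·BC·BC·AAA·BC·AAA·BA·AAA·BA·AAA·BA·BC·BC·BC·AAA·BA
    A ↦ BC
    B ↦ AAA
    C ↦ BA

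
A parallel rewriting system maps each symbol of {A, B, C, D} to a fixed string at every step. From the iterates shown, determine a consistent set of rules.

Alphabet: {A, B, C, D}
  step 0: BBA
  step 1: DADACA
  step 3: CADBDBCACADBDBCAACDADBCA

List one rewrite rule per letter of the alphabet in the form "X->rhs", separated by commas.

  step 0 ⇒ step 1: BBA ⇒ DA·DA·CA
    A ↦ CA
    B ↦ DA
    C ↦ DB  (constrained at step 1)
    D ↦ AC  (constrained at step 1)

A->CA, B->DA, C->DB, D->AC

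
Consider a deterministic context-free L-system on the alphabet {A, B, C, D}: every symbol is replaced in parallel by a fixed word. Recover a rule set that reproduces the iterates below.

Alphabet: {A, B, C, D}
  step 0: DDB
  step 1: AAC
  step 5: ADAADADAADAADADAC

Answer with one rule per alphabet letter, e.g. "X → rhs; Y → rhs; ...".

A->AD, B->C, C->B, D->A

  step 0 ⇒ step 1: DDB ⇒ A·A·C
    B ↦ C
    D ↦ A
    A ↦ AD  (constrained at step 1)
    C ↦ B  (constrained at step 1)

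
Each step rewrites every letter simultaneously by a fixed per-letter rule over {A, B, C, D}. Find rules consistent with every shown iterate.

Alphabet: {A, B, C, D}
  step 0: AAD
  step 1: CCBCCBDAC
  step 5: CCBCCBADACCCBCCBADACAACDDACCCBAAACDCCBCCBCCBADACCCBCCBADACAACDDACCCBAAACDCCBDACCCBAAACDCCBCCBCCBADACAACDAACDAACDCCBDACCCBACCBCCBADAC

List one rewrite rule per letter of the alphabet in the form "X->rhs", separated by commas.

A->CCB, B->CD, C->A, D->DAC

  step 0 ⇒ step 1: AAD ⇒ CCB·CCB·DAC
    A ↦ CCB
    D ↦ DAC
    B ↦ CD  (constrained at step 1)
    C ↦ A  (constrained at step 1)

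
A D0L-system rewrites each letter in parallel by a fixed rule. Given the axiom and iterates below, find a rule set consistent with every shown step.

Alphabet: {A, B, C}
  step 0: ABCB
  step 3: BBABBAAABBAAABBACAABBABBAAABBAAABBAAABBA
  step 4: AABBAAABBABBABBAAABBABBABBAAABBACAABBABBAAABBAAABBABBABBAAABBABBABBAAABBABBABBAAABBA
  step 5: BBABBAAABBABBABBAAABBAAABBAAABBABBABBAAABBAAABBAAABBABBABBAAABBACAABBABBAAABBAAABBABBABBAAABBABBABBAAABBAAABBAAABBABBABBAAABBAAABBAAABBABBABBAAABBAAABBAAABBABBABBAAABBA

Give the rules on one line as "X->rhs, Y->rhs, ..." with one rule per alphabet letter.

  step 4 ⇒ step 5: AABBAAABBABBABBAAABBABBABBAAABBACAABBABBAAABBAAABBABBABBAAABBABBABBAAABBABBABBAAABBA ⇒ BBA·BBA·A·A·BBA·BBA·BBA·A·A·BBA·A·A·BBA·A·A·BBA·BBA·BBA·A·A·BBA·A·A·BBA·A·A·BBA·BBA·BBA·A·A·BBA·CAA·BBA·BBA·A·A·BBA·A·A·BBA·BBA·BBA·A·A·BBA·BBA·BBA·A·A·BBA·A·A·BBA·A·A·BBA·BBA·BBA·A·A·BBA·A·A·BBA·A·A·BBA·BBA·BBA·A·A·BBA·A·A·BBA·A·A·BBA·BBA·BBA·A·A·BBA
    A ↦ BBA
    B ↦ A
    C ↦ CAA

A->BBA, B->A, C->CAA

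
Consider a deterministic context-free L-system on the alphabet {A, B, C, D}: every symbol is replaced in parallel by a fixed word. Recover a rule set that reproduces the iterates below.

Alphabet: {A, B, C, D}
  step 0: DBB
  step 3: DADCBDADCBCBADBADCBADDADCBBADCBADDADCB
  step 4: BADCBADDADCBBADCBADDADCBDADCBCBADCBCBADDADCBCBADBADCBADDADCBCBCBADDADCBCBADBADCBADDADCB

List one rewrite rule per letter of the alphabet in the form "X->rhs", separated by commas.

A->C, B->CB, C->DAD, D->BAD

  step 3 ⇒ step 4: DADCBDADCBCBADBADCBADDADCBBADCBADDADCB ⇒ BAD·C·BAD·DAD·CB·BAD·C·BAD·DAD·CB·DAD·CB·C·BAD·CB·C·BAD·DAD·CB·C·BAD·BAD·C·BAD·DAD·CB·CB·C·BAD·DAD·CB·C·BAD·BAD·C·BAD·DAD·CB
    A ↦ C
    B ↦ CB
    C ↦ DAD
    D ↦ BAD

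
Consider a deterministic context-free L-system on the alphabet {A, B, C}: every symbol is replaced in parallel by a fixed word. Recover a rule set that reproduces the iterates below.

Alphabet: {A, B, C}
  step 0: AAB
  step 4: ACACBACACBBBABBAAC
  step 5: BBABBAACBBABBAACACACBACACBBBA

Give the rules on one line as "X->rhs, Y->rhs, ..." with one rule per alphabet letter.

  step 4 ⇒ step 5: ACACBACACBBBABBAAC ⇒ B·BA·B·BA·AC·B·BA·B·BA·AC·AC·AC·B·AC·AC·B·B·BA
    A ↦ B
    B ↦ AC
    C ↦ BA

A->B, B->AC, C->BA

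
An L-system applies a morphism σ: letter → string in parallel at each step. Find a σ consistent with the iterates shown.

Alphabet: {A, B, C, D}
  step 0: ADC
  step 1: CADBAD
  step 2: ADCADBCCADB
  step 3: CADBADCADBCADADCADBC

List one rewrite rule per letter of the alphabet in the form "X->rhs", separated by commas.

  step 2 ⇒ step 3: ADCADBCCADB ⇒ CAD·B·AD·CAD·B·C·AD·AD·CAD·B·C
    A ↦ CAD
    B ↦ C
    C ↦ AD
    D ↦ B

A->CAD, B->C, C->AD, D->B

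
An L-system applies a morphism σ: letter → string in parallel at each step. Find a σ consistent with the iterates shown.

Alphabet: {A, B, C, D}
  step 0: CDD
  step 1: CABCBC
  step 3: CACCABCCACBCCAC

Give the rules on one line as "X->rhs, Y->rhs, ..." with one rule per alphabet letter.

A->C, B->D, C->CA, D->BC

  step 0 ⇒ step 1: CDD ⇒ CA·BC·BC
    C ↦ CA
    D ↦ BC
    A ↦ C  (constrained at step 1)
    B ↦ D  (constrained at step 1)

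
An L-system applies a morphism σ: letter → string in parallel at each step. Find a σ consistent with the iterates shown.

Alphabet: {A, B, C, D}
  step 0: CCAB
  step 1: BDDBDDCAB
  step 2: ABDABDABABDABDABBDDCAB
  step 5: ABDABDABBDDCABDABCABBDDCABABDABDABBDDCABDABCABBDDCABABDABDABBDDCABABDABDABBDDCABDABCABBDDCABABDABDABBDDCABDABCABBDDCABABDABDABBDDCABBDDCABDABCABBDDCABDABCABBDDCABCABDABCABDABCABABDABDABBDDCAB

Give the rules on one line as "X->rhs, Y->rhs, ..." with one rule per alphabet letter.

A->C, B->AB, C->BDD, D->DAB

  step 1 ⇒ step 2: BDDBDDCAB ⇒ AB·DAB·DAB·AB·DAB·DAB·BDD·C·AB
    A ↦ C
    B ↦ AB
    C ↦ BDD
    D ↦ DAB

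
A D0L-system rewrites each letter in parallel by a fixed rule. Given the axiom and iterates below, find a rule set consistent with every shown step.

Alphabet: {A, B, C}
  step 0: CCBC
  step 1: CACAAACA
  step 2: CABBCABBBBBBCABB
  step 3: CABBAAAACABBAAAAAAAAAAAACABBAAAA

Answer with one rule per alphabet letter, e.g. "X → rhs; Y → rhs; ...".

A->BB, B->AA, C->CA

  step 2 ⇒ step 3: CABBCABBBBBBCABB ⇒ CA·BB·AA·AA·CA·BB·AA·AA·AA·AA·AA·AA·CA·BB·AA·AA
    A ↦ BB
    B ↦ AA
    C ↦ CA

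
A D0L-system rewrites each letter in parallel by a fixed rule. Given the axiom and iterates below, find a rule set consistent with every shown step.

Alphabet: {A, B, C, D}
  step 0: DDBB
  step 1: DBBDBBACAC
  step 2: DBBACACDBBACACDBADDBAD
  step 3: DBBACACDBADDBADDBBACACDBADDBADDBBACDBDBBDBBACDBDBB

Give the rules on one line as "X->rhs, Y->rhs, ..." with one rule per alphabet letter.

A->DB, B->AC, C->AD, D->DBB

  step 2 ⇒ step 3: DBBACACDBBACACDBADDBAD ⇒ DBB·AC·AC·DB·AD·DB·AD·DBB·AC·AC·DB·AD·DB·AD·DBB·AC·DB·DBB·DBB·AC·DB·DBB
    A ↦ DB
    B ↦ AC
    C ↦ AD
    D ↦ DBB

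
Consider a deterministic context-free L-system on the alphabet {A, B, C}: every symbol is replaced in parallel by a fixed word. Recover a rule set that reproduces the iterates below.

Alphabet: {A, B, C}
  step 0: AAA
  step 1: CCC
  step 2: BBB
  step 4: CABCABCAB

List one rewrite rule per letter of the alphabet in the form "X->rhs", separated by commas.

A->C, B->AB, C->B

  step 1 ⇒ step 2: CCC ⇒ B·B·B
    C ↦ B
  step 0 ⇒ step 1: AAA ⇒ C·C·C
    A ↦ C
    B ↦ AB  (constrained at step 2)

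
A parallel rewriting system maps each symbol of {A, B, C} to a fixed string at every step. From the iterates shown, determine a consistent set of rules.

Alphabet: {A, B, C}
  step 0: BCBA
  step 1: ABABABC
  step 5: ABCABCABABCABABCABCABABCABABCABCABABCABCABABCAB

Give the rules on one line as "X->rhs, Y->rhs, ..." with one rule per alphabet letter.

  step 0 ⇒ step 1: BCBA ⇒ AB·AB·AB·C
    A ↦ C
    B ↦ AB
    C ↦ AB

A->C, B->AB, C->AB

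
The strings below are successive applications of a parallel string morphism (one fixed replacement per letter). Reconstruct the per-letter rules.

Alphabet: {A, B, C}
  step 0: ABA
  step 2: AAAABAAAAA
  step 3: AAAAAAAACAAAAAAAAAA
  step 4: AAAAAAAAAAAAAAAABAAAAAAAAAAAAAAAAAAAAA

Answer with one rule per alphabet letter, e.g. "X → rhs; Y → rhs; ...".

  step 3 ⇒ step 4: AAAAAAAACAAAAAAAAAA ⇒ AA·AA·AA·AA·AA·AA·AA·AA·BA·AA·AA·AA·AA·AA·AA·AA·AA·AA·AA
    A ↦ AA
    C ↦ BA
  step 2 ⇒ step 3: AAAABAAAAA ⇒ AA·AA·AA·AA·C·AA·AA·AA·AA·AA
    B ↦ C

A->AA, B->C, C->BA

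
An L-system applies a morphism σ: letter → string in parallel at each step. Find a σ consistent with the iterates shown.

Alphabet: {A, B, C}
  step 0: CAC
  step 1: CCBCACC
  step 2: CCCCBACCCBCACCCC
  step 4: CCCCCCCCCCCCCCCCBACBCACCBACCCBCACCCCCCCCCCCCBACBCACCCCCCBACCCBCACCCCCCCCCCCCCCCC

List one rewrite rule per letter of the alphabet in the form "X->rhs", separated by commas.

A->BCA, B->BAC, C->CC

  step 1 ⇒ step 2: CCBCACC ⇒ CC·CC·BAC·CC·BCA·CC·CC
    A ↦ BCA
    B ↦ BAC
    C ↦ CC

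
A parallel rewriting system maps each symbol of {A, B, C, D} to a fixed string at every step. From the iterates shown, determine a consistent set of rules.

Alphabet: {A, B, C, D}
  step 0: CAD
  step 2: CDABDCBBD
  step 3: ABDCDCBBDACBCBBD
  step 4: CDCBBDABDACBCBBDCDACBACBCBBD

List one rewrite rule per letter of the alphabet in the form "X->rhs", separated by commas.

A->CD, B->CB, C->A, D->BD

  step 3 ⇒ step 4: ABDCDCBBDACBCBBD ⇒ CD·CB·BD·A·BD·A·CB·CB·BD·CD·A·CB·A·CB·CB·BD
    A ↦ CD
    B ↦ CB
    C ↦ A
    D ↦ BD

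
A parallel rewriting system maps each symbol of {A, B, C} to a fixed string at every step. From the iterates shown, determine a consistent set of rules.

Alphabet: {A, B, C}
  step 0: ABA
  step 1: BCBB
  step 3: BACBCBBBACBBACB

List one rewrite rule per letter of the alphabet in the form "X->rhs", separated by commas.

  step 0 ⇒ step 1: ABA ⇒ B·CB·B
    A ↦ B
    B ↦ CB
    C ↦ BA  (constrained at step 1)

A->B, B->CB, C->BA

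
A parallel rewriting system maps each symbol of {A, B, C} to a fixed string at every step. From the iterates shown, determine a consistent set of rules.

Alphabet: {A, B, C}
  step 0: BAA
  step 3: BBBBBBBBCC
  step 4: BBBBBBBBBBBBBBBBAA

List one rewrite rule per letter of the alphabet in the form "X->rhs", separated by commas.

A->C, B->BB, C->A

  step 3 ⇒ step 4: BBBBBBBBCC ⇒ BB·BB·BB·BB·BB·BB·BB·BB·A·A
    B ↦ BB
    C ↦ A
    A ↦ C  (constrained at step 0)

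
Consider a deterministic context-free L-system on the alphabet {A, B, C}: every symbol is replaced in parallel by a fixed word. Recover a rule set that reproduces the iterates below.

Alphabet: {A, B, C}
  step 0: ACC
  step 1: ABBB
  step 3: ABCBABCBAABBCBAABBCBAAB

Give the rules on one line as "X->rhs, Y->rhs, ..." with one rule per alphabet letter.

A->AB, B->CBA, C->B

  step 0 ⇒ step 1: ACC ⇒ AB·B·B
    A ↦ AB
    C ↦ B
    B ↦ CBA  (constrained at step 1)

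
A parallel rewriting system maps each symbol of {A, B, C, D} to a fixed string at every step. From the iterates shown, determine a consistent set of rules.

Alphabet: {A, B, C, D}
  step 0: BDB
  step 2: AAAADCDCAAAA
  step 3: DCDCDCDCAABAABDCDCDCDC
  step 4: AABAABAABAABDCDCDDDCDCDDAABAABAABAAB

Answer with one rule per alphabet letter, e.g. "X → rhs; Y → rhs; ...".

  step 3 ⇒ step 4: DCDCDCDCAABAABDCDCDCDC ⇒ AA·B·AA·B·AA·B·AA·B·DC·DC·DD·DC·DC·DD·AA·B·AA·B·AA·B·AA·B
    A ↦ DC
    B ↦ DD
    C ↦ B
    D ↦ AA

A->DC, B->DD, C->B, D->AA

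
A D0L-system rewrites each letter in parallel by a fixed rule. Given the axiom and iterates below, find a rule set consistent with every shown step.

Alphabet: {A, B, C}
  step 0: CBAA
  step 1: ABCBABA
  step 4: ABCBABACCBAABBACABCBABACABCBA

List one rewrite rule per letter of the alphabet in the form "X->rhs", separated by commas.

A->BA, B->C, C->AB

  step 0 ⇒ step 1: CBAA ⇒ AB·C·BA·BA
    A ↦ BA
    B ↦ C
    C ↦ AB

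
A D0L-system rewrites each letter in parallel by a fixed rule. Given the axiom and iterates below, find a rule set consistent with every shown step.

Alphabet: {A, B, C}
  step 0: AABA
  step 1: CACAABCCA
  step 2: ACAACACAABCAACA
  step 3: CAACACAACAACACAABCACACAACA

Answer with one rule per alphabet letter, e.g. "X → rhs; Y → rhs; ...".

  step 2 ⇒ step 3: ACAACACAABCAACA ⇒ CA·A·CA·CA·A·CA·A·CA·CA·ABC·A·CA·CA·A·CA
    A ↦ CA
    B ↦ ABC
    C ↦ A

A->CA, B->ABC, C->A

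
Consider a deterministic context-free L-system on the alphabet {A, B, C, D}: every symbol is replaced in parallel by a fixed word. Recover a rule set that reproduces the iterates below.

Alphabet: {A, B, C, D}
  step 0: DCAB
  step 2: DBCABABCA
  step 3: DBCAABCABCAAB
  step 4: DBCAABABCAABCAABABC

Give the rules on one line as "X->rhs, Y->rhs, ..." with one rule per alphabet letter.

A->AB, B->C, C->A, D->DB

  step 3 ⇒ step 4: DBCAABCABCAAB ⇒ DB·C·A·AB·AB·C·A·AB·C·A·AB·AB·C
    A ↦ AB
    B ↦ C
    C ↦ A
    D ↦ DB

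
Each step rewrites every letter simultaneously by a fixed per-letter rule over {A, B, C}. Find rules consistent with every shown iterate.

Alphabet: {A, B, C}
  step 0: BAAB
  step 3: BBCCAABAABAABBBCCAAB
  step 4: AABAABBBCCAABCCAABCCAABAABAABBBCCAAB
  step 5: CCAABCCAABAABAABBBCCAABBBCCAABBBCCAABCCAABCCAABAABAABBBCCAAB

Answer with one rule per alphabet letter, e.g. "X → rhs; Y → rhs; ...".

  step 4 ⇒ step 5: AABAABBBCCAABCCAABCCAABAABAABBBCCAAB ⇒ C·C·AAB·C·C·AAB·AAB·AAB·B·B·C·C·AAB·B·B·C·C·AAB·B·B·C·C·AAB·C·C·AAB·C·C·AAB·AAB·AAB·B·B·C·C·AAB
    A ↦ C
    B ↦ AAB
    C ↦ B

A->C, B->AAB, C->B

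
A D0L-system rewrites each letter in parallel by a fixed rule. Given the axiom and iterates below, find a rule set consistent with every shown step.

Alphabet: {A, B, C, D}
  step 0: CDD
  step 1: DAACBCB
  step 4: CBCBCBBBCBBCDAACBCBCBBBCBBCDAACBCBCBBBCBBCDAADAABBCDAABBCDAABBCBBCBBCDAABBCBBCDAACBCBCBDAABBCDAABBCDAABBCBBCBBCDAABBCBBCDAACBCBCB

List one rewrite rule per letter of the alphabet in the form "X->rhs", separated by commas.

A->CB, B->BBC, C->DAA, D->CB

  step 0 ⇒ step 1: CDD ⇒ DAA·CB·CB
    C ↦ DAA
    D ↦ CB
    A ↦ CB  (constrained at step 1)
    B ↦ BBC  (constrained at step 1)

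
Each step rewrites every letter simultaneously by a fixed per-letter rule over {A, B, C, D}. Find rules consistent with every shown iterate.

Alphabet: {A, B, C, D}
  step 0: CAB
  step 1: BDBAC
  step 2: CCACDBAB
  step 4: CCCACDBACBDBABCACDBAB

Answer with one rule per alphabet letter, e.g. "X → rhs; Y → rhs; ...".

  step 1 ⇒ step 2: BDBAC ⇒ C·CA·C·DBA·B
    A ↦ DBA
    B ↦ C
    C ↦ B
    D ↦ CA

A->DBA, B->C, C->B, D->CA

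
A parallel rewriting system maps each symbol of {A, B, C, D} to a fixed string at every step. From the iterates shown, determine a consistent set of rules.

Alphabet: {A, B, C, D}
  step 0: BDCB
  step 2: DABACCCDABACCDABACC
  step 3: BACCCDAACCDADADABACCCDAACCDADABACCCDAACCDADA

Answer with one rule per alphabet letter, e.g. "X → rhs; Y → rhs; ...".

A->ACC, B->CDA, C->DA, D->B

  step 2 ⇒ step 3: DABACCCDABACCDABACC ⇒ B·ACC·CDA·ACC·DA·DA·DA·B·ACC·CDA·ACC·DA·DA·B·ACC·CDA·ACC·DA·DA
    A ↦ ACC
    B ↦ CDA
    C ↦ DA
    D ↦ B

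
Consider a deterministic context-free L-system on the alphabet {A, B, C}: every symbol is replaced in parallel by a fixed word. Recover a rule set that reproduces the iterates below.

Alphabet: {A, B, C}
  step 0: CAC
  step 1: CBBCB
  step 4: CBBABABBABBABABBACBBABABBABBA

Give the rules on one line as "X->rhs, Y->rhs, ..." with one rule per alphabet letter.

A->B, B->BA, C->CB

  step 0 ⇒ step 1: CAC ⇒ CB·B·CB
    A ↦ B
    C ↦ CB
    B ↦ BA  (constrained at step 1)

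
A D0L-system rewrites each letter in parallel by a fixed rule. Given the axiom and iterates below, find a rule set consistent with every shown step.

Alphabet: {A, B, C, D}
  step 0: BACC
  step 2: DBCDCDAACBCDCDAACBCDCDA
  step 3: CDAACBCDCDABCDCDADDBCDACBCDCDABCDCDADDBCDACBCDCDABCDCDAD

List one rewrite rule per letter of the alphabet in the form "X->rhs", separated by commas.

A->D, B->AC, C->BCD, D->CDA

  step 2 ⇒ step 3: DBCDCDAACBCDCDAACBCDCDA ⇒ CDA·AC·BCD·CDA·BCD·CDA·D·D·BCD·AC·BCD·CDA·BCD·CDA·D·D·BCD·AC·BCD·CDA·BCD·CDA·D
    A ↦ D
    B ↦ AC
    C ↦ BCD
    D ↦ CDA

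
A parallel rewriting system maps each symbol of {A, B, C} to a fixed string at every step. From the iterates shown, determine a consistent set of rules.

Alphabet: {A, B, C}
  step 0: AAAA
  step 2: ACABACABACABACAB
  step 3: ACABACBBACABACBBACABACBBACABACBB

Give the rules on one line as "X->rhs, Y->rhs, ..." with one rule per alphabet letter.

A->AC, B->BB, C->AB

  step 2 ⇒ step 3: ACABACABACABACAB ⇒ AC·AB·AC·BB·AC·AB·AC·BB·AC·AB·AC·BB·AC·AB·AC·BB
    A ↦ AC
    B ↦ BB
    C ↦ AB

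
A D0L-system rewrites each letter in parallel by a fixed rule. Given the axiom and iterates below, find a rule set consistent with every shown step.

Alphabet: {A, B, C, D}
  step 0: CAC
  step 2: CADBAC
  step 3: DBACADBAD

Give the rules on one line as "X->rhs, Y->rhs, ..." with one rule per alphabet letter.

A->BA, B->AD, C->D, D->C

  step 2 ⇒ step 3: CADBAC ⇒ D·BA·C·AD·BA·D
    A ↦ BA
    B ↦ AD
    C ↦ D
    D ↦ C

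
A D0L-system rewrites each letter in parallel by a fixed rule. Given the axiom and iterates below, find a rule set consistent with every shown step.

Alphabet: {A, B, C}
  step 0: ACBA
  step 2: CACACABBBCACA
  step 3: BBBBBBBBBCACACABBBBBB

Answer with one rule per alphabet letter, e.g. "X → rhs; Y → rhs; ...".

A->BB, B->CA, C->B

  step 2 ⇒ step 3: CACACABBBCACA ⇒ B·BB·B·BB·B·BB·CA·CA·CA·B·BB·B·BB
    A ↦ BB
    B ↦ CA
    C ↦ B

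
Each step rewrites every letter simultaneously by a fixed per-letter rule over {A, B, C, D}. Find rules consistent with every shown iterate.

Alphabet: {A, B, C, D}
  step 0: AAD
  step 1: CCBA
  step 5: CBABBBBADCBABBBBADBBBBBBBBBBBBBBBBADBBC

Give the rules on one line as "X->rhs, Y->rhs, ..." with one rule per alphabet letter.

A->C, B->BB, C->AD, D->BA

  step 0 ⇒ step 1: AAD ⇒ C·C·BA
    A ↦ C
    D ↦ BA
    B ↦ BB  (constrained at step 1)
    C ↦ AD  (constrained at step 1)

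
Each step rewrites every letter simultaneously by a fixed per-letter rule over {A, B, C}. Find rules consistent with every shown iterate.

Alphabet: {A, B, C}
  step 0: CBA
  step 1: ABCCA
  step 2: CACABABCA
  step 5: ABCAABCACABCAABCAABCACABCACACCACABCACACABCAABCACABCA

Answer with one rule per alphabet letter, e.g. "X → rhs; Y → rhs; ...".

A->CA, B->C, C->AB

  step 1 ⇒ step 2: ABCCA ⇒ CA·C·AB·AB·CA
    A ↦ CA
    B ↦ C
    C ↦ AB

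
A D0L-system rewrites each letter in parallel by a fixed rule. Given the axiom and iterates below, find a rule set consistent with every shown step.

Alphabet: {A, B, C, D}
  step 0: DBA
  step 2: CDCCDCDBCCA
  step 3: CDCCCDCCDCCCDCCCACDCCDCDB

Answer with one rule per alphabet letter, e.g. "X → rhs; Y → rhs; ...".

A->DB, B->CA, C->CDC, D->C

  step 2 ⇒ step 3: CDCCDCDBCCA ⇒ CDC·C·CDC·CDC·C·CDC·C·CA·CDC·CDC·DB
    A ↦ DB
    B ↦ CA
    C ↦ CDC
    D ↦ C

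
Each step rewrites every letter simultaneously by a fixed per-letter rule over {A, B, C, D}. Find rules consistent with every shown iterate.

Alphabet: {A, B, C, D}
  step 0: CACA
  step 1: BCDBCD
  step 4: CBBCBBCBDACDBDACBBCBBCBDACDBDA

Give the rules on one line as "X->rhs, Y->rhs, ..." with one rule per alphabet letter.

A->CD, B->CB, C->B, D->DA

  step 0 ⇒ step 1: CACA ⇒ B·CD·B·CD
    A ↦ CD
    C ↦ B
    B ↦ CB  (constrained at step 1)
    D ↦ DA  (constrained at step 1)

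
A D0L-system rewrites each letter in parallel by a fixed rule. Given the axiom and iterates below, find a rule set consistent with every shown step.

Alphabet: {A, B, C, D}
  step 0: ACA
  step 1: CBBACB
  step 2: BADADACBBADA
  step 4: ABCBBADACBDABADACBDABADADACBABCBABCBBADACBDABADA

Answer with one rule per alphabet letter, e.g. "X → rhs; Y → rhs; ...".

A->CB, B->DA, C->BA, D->AB

  step 1 ⇒ step 2: CBBACB ⇒ BA·DA·DA·CB·BA·DA
    A ↦ CB
    B ↦ DA
    C ↦ BA
    D ↦ AB  (constrained at step 2)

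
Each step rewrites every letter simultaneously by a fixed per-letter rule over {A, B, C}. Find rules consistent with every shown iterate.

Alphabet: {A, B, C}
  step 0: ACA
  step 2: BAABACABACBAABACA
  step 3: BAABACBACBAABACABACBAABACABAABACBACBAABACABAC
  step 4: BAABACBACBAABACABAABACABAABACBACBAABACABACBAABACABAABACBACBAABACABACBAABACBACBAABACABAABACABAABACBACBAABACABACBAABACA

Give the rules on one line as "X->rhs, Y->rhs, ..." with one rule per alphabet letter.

A->BAC, B->BAA, C->A

  step 3 ⇒ step 4: BAABACBACBAABACABACBAABACABAABACBACBAABACABAC ⇒ BAA·BAC·BAC·BAA·BAC·A·BAA·BAC·A·BAA·BAC·BAC·BAA·BAC·A·BAC·BAA·BAC·A·BAA·BAC·BAC·BAA·BAC·A·BAC·BAA·BAC·BAC·BAA·BAC·A·BAA·BAC·A·BAA·BAC·BAC·BAA·BAC·A·BAC·BAA·BAC·A
    A ↦ BAC
    B ↦ BAA
    C ↦ A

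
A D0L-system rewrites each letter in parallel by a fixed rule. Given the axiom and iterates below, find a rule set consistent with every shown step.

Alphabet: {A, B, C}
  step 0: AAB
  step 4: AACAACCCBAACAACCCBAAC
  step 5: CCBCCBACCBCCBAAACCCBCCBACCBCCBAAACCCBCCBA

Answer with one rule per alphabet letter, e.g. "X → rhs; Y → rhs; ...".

A->CCB, B->C, C->A

  step 4 ⇒ step 5: AACAACCCBAACAACCCBAAC ⇒ CCB·CCB·A·CCB·CCB·A·A·A·C·CCB·CCB·A·CCB·CCB·A·A·A·C·CCB·CCB·A
    A ↦ CCB
    B ↦ C
    C ↦ A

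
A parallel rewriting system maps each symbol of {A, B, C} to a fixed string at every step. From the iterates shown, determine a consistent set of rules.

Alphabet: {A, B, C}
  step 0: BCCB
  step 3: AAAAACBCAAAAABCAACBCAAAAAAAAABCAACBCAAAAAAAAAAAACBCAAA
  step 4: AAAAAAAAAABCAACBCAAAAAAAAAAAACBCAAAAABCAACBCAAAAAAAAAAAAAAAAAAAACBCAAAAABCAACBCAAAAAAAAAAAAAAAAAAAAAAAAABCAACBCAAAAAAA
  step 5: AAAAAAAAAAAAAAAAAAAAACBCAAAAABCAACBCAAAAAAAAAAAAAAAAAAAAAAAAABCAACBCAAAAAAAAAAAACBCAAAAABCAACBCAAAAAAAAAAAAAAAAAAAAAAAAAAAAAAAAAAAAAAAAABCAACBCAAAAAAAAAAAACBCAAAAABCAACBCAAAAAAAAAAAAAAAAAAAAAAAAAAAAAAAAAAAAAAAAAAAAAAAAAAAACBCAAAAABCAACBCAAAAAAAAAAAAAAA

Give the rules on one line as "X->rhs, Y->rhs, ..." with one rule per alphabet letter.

A->AA, B->AC, C->BCA

  step 4 ⇒ step 5: AAAAAAAAAABCAACBCAAAAAAAAAAAACBCAAAAABCAACBCAAAAAAAAAAAAAAAAAAAACBCAAAAABCAACBCAAAAAAAAAAAAAAAAAAAAAAAAABCAACBCAAAAAAA ⇒ AA·AA·AA·AA·AA·AA·AA·AA·AA·AA·AC·BCA·AA·AA·BCA·AC·BCA·AA·AA·AA·AA·AA·AA·AA·AA·AA·AA·AA·AA·BCA·AC·BCA·AA·AA·AA·AA·AA·AC·BCA·AA·AA·BCA·AC·BCA·AA·AA·AA·AA·AA·AA·AA·AA·AA·AA·AA·AA·AA·AA·AA·AA·AA·AA·AA·AA·BCA·AC·BCA·AA·AA·AA·AA·AA·AC·BCA·AA·AA·BCA·AC·BCA·AA·AA·AA·AA·AA·AA·AA·AA·AA·AA·AA·AA·AA·AA·AA·AA·AA·AA·AA·AA·AA·AA·AA·AA·AA·AC·BCA·AA·AA·BCA·AC·BCA·AA·AA·AA·AA·AA·AA·AA
    A ↦ AA
    B ↦ AC
    C ↦ BCA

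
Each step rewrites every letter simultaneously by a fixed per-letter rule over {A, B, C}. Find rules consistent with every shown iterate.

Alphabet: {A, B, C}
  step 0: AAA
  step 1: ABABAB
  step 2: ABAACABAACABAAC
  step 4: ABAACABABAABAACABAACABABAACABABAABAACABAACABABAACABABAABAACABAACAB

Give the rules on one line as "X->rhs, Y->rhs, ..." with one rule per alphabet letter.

  step 1 ⇒ step 2: ABABAB ⇒ AB·AAC·AB·AAC·AB·AAC
    A ↦ AB
    B ↦ AAC
    C ↦ A  (constrained at step 2)

A->AB, B->AAC, C->A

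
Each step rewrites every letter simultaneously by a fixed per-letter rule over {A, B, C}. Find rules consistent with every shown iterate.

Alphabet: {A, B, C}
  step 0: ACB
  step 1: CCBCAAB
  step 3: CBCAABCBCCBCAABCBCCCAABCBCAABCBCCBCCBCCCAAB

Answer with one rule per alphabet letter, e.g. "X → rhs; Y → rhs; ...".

A->C, B->AAB, C->CBC

  step 0 ⇒ step 1: ACB ⇒ C·CBC·AAB
    A ↦ C
    B ↦ AAB
    C ↦ CBC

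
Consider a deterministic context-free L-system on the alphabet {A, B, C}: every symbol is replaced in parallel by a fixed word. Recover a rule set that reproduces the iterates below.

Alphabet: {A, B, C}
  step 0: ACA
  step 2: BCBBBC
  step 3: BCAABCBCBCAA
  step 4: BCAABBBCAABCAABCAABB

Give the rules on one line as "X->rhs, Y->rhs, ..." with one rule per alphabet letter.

  step 3 ⇒ step 4: BCAABCBCBCAA ⇒ BC·AA·B·B·BC·AA·BC·AA·BC·AA·B·B
    A ↦ B
    B ↦ BC
    C ↦ AA

A->B, B->BC, C->AA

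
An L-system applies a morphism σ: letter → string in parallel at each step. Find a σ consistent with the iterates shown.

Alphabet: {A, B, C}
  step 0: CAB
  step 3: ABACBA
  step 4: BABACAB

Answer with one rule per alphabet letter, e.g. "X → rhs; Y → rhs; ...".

A->B, B->A, C->AC

  step 3 ⇒ step 4: ABACBA ⇒ B·A·B·AC·A·B
    A ↦ B
    B ↦ A
    C ↦ AC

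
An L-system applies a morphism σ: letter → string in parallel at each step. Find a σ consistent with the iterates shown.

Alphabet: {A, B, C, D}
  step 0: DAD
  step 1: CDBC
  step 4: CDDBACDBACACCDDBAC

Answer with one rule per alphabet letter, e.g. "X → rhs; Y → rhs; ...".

  step 0 ⇒ step 1: DAD ⇒ C·DB·C
    A ↦ DB
    D ↦ C
    B ↦ D  (constrained at step 1)
    C ↦ AC  (constrained at step 1)

A->DB, B->D, C->AC, D->C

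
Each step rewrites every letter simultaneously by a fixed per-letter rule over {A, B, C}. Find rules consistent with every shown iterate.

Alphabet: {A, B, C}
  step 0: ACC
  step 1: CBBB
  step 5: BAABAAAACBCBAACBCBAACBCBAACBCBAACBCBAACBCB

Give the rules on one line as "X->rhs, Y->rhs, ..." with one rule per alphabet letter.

  step 0 ⇒ step 1: ACC ⇒ CB·B·B
    A ↦ CB
    C ↦ B
    B ↦ AA  (constrained at step 1)

A->CB, B->AA, C->B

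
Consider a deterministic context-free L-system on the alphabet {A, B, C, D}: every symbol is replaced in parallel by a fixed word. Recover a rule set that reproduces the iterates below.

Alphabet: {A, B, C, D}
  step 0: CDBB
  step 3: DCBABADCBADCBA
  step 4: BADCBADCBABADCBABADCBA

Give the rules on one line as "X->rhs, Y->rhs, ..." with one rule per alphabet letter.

A->BA, B->DC, C->A, D->B

  step 3 ⇒ step 4: DCBABADCBADCBA ⇒ B·A·DC·BA·DC·BA·B·A·DC·BA·B·A·DC·BA
    A ↦ BA
    B ↦ DC
    C ↦ A
    D ↦ B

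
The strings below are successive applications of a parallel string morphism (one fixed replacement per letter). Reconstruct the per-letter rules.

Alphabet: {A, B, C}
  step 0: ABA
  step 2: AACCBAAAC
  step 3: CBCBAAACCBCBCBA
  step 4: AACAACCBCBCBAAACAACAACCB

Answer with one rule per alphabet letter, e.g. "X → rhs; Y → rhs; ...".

  step 3 ⇒ step 4: CBCBAAACCBCBCBA ⇒ A·AC·A·AC·CB·CB·CB·A·A·AC·A·AC·A·AC·CB
    A ↦ CB
    B ↦ AC
    C ↦ A

A->CB, B->AC, C->A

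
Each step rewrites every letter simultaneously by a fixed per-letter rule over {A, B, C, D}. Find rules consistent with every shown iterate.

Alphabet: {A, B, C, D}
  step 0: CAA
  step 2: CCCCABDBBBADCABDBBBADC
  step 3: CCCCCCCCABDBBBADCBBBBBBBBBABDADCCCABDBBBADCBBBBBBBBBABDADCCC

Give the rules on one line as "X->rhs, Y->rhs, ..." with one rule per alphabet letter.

A->ABD, B->BBB, C->CC, D->ADC

  step 2 ⇒ step 3: CCCCABDBBBADCABDBBBADC ⇒ CC·CC·CC·CC·ABD·BBB·ADC·BBB·BBB·BBB·ABD·ADC·CC·ABD·BBB·ADC·BBB·BBB·BBB·ABD·ADC·CC
    A ↦ ABD
    B ↦ BBB
    C ↦ CC
    D ↦ ADC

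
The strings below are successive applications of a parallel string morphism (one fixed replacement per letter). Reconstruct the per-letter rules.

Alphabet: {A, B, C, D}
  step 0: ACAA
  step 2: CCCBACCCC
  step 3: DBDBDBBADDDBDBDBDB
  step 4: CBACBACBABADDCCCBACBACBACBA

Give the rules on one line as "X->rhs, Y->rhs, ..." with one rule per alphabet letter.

  step 3 ⇒ step 4: DBDBDBBADDDBDBDBDB ⇒ C·BA·C·BA·C·BA·BA·DD·C·C·C·BA·C·BA·C·BA·C·BA
    A ↦ DD
    B ↦ BA
    D ↦ C
  step 2 ⇒ step 3: CCCBACCCC ⇒ DB·DB·DB·BA·DD·DB·DB·DB·DB
    C ↦ DB

A->DD, B->BA, C->DB, D->C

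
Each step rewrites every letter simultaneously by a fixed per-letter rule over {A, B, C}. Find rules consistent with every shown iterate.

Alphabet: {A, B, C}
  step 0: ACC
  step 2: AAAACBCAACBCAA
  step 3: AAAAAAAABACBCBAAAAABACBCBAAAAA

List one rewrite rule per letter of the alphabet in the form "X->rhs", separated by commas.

A->AA, B->CBC, C->BA

  step 2 ⇒ step 3: AAAACBCAACBCAA ⇒ AA·AA·AA·AA·BA·CBC·BA·AA·AA·BA·CBC·BA·AA·AA
    A ↦ AA
    B ↦ CBC
    C ↦ BA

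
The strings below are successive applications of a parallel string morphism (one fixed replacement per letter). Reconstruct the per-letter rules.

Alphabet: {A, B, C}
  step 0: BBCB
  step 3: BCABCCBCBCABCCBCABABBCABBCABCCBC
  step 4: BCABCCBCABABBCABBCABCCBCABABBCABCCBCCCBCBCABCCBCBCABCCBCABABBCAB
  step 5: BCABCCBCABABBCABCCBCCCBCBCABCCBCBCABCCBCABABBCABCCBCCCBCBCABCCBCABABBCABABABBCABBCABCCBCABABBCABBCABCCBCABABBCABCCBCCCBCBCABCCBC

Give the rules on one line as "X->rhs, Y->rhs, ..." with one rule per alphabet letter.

  step 4 ⇒ step 5: BCABCCBCABABBCABBCABCCBCABABBCABCCBCCCBCBCABCCBCBCABCCBCABABBCAB ⇒ BC·AB·CC·BC·AB·AB·BC·AB·CC·BC·CC·BC·BC·AB·CC·BC·BC·AB·CC·BC·AB·AB·BC·AB·CC·BC·CC·BC·BC·AB·CC·BC·AB·AB·BC·AB·AB·AB·BC·AB·BC·AB·CC·BC·AB·AB·BC·AB·BC·AB·CC·BC·AB·AB·BC·AB·CC·BC·CC·BC·BC·AB·CC·BC
    A ↦ CC
    B ↦ BC
    C ↦ AB

A->CC, B->BC, C->AB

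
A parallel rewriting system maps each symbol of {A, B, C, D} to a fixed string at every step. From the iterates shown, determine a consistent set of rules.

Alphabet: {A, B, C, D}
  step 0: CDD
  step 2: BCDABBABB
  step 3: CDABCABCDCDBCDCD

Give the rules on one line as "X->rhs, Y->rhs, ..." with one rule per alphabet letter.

  step 2 ⇒ step 3: BCDABBABB ⇒ CD·AB·CA·B·CD·CD·B·CD·CD
    A ↦ B
    B ↦ CD
    C ↦ AB
    D ↦ CA

A->B, B->CD, C->AB, D->CA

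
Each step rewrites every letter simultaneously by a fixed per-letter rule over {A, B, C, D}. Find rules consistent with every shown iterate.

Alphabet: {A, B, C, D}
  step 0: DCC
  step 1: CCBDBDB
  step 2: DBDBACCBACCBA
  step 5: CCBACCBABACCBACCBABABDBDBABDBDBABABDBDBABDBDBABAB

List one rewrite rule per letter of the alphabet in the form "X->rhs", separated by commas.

  step 1 ⇒ step 2: CCBDBDB ⇒ DB·DB·A·CCB·A·CCB·A
    B ↦ A
    C ↦ DB
    D ↦ CCB
    A ↦ B  (constrained at step 2)

A->B, B->A, C->DB, D->CCB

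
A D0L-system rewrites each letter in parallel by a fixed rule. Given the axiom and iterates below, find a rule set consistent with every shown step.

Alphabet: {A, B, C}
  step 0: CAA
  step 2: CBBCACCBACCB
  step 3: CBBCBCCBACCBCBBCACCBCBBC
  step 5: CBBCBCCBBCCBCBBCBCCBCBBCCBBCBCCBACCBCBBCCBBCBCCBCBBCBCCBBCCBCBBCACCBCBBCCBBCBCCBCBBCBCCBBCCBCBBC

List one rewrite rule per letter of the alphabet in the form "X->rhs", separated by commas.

  step 2 ⇒ step 3: CBBCACCBACCB ⇒ CB·BC·BC·CB·AC·CB·CB·BC·AC·CB·CB·BC
    A ↦ AC
    B ↦ BC
    C ↦ CB

A->AC, B->BC, C->CB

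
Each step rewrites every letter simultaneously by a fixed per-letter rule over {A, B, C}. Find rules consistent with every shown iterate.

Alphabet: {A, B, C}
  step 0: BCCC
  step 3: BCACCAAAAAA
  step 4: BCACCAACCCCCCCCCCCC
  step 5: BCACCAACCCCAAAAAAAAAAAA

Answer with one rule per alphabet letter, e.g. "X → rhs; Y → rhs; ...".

A->CC, B->BC, C->A

  step 4 ⇒ step 5: BCACCAACCCCCCCCCCCC ⇒ BC·A·CC·A·A·CC·CC·A·A·A·A·A·A·A·A·A·A·A·A
    A ↦ CC
    B ↦ BC
    C ↦ A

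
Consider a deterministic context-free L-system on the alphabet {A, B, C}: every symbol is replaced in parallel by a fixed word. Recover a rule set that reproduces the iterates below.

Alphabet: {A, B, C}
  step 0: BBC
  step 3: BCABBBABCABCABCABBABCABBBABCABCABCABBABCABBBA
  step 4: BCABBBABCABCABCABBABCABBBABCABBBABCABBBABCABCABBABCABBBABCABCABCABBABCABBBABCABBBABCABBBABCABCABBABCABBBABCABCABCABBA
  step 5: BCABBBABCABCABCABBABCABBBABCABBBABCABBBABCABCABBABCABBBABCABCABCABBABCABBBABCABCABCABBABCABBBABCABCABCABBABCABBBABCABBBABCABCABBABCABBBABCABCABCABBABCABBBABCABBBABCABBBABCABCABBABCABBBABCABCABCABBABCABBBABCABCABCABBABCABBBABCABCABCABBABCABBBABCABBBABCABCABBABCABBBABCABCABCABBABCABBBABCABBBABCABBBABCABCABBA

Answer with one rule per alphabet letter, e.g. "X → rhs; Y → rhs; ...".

A->BBA, B->BCA, C->B

  step 4 ⇒ step 5: BCABBBABCABCABCABBABCABBBABCABBBABCABBBABCABCABBABCABBBABCABCABCABBABCABBBABCABBBABCABBBABCABCABBABCABBBABCABCABCABBA ⇒ BCA·B·BBA·BCA·BCA·BCA·BBA·BCA·B·BBA·BCA·B·BBA·BCA·B·BBA·BCA·BCA·BBA·BCA·B·BBA·BCA·BCA·BCA·BBA·BCA·B·BBA·BCA·BCA·BCA·BBA·BCA·B·BBA·BCA·BCA·BCA·BBA·BCA·B·BBA·BCA·B·BBA·BCA·BCA·BBA·BCA·B·BBA·BCA·BCA·BCA·BBA·BCA·B·BBA·BCA·B·BBA·BCA·B·BBA·BCA·BCA·BBA·BCA·B·BBA·BCA·BCA·BCA·BBA·BCA·B·BBA·BCA·BCA·BCA·BBA·BCA·B·BBA·BCA·BCA·BCA·BBA·BCA·B·BBA·BCA·B·BBA·BCA·BCA·BBA·BCA·B·BBA·BCA·BCA·BCA·BBA·BCA·B·BBA·BCA·B·BBA·BCA·B·BBA·BCA·BCA·BBA
    A ↦ BBA
    B ↦ BCA
    C ↦ B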